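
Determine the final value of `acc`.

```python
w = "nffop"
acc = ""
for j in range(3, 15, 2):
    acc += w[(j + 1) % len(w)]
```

'pfonfp'

j=3: add w[4]='p' → 'p'
j=5: add w[1]='f' → 'pf'
j=7: add w[3]='o' → 'pfo'
j=9: add w[0]='n' → 'pfon'
j=11: add w[2]='f' → 'pfonf'
j=13: add w[4]='p' → 'pfonfp'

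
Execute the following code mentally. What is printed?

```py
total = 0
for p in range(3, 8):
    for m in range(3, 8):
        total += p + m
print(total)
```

250

p=3,m=3: total = 0+6 = 6
p=3,m=4: total = 6+7 = 13
p=3,m=5: total = 13+8 = 21
p=3,m=6: total = 21+9 = 30
p=3,m=7: total = 30+10 = 40
p=4,m=3: total = 40+7 = 47
p=4,m=4: total = 47+8 = 55
p=4,m=5: total = 55+9 = 64
p=4,m=6: total = 64+10 = 74
p=4,m=7: total = 74+11 = 85
p=5,m=3: total = 85+8 = 93
p=5,m=4: total = 93+9 = 102
p=5,m=5: total = 102+10 = 112
p=5,m=6: total = 112+11 = 123
p=5,m=7: total = 123+12 = 135
p=6,m=3: total = 135+9 = 144
p=6,m=4: total = 144+10 = 154
p=6,m=5: total = 154+11 = 165
p=6,m=6: total = 165+12 = 177
p=6,m=7: total = 177+13 = 190
p=7,m=3: total = 190+10 = 200
p=7,m=4: total = 200+11 = 211
p=7,m=5: total = 211+12 = 223
p=7,m=6: total = 223+13 = 236
p=7,m=7: total = 236+14 = 250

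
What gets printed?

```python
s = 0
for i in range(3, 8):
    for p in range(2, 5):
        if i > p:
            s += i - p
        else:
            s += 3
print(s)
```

40

i=3,p=2: 3>2, s = 0+1 = 1
i=3,p=3: not 3>3, s = 1+3 = 4
i=3,p=4: not 3>4, s = 4+3 = 7
i=4,p=2: 4>2, s = 7+2 = 9
i=4,p=3: 4>3, s = 9+1 = 10
i=4,p=4: not 4>4, s = 10+3 = 13
i=5,p=2: 5>2, s = 13+3 = 16
i=5,p=3: 5>3, s = 16+2 = 18
i=5,p=4: 5>4, s = 18+1 = 19
i=6,p=2: 6>2, s = 19+4 = 23
i=6,p=3: 6>3, s = 23+3 = 26
i=6,p=4: 6>4, s = 26+2 = 28
i=7,p=2: 7>2, s = 28+5 = 33
i=7,p=3: 7>3, s = 33+4 = 37
i=7,p=4: 7>4, s = 37+3 = 40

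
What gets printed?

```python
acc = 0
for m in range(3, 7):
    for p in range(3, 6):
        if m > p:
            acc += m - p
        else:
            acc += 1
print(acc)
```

16

m=3,p=3: not 3>3, acc = 0+1 = 1
m=3,p=4: not 3>4, acc = 1+1 = 2
m=3,p=5: not 3>5, acc = 2+1 = 3
m=4,p=3: 4>3, acc = 3+1 = 4
m=4,p=4: not 4>4, acc = 4+1 = 5
m=4,p=5: not 4>5, acc = 5+1 = 6
m=5,p=3: 5>3, acc = 6+2 = 8
m=5,p=4: 5>4, acc = 8+1 = 9
m=5,p=5: not 5>5, acc = 9+1 = 10
m=6,p=3: 6>3, acc = 10+3 = 13
m=6,p=4: 6>4, acc = 13+2 = 15
m=6,p=5: 6>5, acc = 15+1 = 16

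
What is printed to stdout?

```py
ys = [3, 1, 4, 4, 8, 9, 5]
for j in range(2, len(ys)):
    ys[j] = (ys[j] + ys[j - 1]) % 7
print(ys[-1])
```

3

j=2: ys[2] = (4+1)%7 = 5 → [3, 1, 5, 4, 8, 9, 5]
j=3: ys[3] = (4+5)%7 = 2 → [3, 1, 5, 2, 8, 9, 5]
j=4: ys[4] = (8+2)%7 = 3 → [3, 1, 5, 2, 3, 9, 5]
j=5: ys[5] = (9+3)%7 = 5 → [3, 1, 5, 2, 3, 5, 5]
j=6: ys[6] = (5+5)%7 = 3 → [3, 1, 5, 2, 3, 5, 3]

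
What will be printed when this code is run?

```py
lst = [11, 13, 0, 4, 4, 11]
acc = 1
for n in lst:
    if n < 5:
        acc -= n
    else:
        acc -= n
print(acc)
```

n=11: not <5, acc = 1-11 = -10
n=13: not <5, acc = (-10)-13 = -23
n=0: <5, acc = (-23)-0 = -23
n=4: <5, acc = (-23)-4 = -27
n=4: <5, acc = (-27)-4 = -31
n=11: not <5, acc = (-31)-11 = -42

-42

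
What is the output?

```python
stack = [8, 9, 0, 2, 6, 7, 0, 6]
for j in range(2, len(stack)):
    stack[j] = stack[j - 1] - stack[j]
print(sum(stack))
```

j=2: stack[2] = 9-0 = 9 → [8, 9, 9, 2, 6, 7, 0, 6]
j=3: stack[3] = 9-2 = 7 → [8, 9, 9, 7, 6, 7, 0, 6]
j=4: stack[4] = 7-6 = 1 → [8, 9, 9, 7, 1, 7, 0, 6]
j=5: stack[5] = 1-7 = -6 → [8, 9, 9, 7, 1, -6, 0, 6]
j=6: stack[6] = (-6)-0 = -6 → [8, 9, 9, 7, 1, -6, -6, 6]
j=7: stack[7] = (-6)-6 = -12 → [8, 9, 9, 7, 1, -6, -6, -12]
sum = 10

10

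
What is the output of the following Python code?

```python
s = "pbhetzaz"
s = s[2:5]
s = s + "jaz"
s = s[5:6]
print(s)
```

z

slice [2:5] → 'het'
+ 'jaz' → 'hetjaz'
slice [5:6] → 'z'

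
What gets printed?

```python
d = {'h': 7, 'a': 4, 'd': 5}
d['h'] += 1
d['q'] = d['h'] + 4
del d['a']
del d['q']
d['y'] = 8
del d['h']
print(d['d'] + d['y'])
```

13

d['h'] = 7+1 = 8 → {'h': 8, 'a': 4, 'd': 5}
d['q'] = d['h']+4 = 12 → {'h': 8, 'a': 4, 'd': 5, 'q': 12}
del 'a' → {'h': 8, 'd': 5, 'q': 12}
del 'q' → {'h': 8, 'd': 5}
d['y'] = 8 → {'h': 8, 'd': 5, 'y': 8}
del 'h' → {'d': 5, 'y': 8}
d['d']+d['y'] = 5+8 = 13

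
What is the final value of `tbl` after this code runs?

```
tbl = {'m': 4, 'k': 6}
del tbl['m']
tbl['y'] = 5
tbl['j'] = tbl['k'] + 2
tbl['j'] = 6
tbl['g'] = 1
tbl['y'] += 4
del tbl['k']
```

{'y': 9, 'j': 6, 'g': 1}

del 'm' → {'k': 6}
tbl['y'] = 5 → {'k': 6, 'y': 5}
tbl['j'] = tbl['k']+2 = 8 → {'k': 6, 'y': 5, 'j': 8}
tbl['j'] = 6 → {'k': 6, 'y': 5, 'j': 6}
tbl['g'] = 1 → {'k': 6, 'y': 5, 'j': 6, 'g': 1}
tbl['y'] = 5+4 = 9 → {'k': 6, 'y': 9, 'j': 6, 'g': 1}
del 'k' → {'y': 9, 'j': 6, 'g': 1}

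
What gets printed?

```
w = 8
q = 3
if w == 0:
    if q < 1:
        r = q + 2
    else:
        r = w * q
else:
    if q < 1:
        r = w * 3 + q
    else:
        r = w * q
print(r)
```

24

w=8, q=3
w == 0 is False; q < 1 is False
→ r = w * q = 24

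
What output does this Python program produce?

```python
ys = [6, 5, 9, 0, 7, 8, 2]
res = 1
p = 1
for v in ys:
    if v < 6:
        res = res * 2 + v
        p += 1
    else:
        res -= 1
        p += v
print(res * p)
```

476

v=6: not <6, res = 1-1 = 0; p=7
v=5: <6, res = 0*2+5 = 5; p=8
v=9: not <6, res = 5-1 = 4; p=17
v=0: <6, res = 4*2+0 = 8; p=18
v=7: not <6, res = 8-1 = 7; p=25
v=8: not <6, res = 7-1 = 6; p=33
v=2: <6, res = 6*2+2 = 14; p=34
res*p = 14*34 = 476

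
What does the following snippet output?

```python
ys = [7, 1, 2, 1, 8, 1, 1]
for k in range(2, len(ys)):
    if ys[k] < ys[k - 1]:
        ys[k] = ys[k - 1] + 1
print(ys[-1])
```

k=2: 2>=1, unchanged → [7, 1, 2, 1, 8, 1, 1]
k=3: 1<2, ys[3] = 2+1 = 3 → [7, 1, 2, 3, 8, 1, 1]
k=4: 8>=3, unchanged → [7, 1, 2, 3, 8, 1, 1]
k=5: 1<8, ys[5] = 8+1 = 9 → [7, 1, 2, 3, 8, 9, 1]
k=6: 1<9, ys[6] = 9+1 = 10 → [7, 1, 2, 3, 8, 9, 10]

10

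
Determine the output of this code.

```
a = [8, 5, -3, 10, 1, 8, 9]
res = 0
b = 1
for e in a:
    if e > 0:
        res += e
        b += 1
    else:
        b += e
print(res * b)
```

e=8: >0, res = 0+8 = 8; b=2
e=5: >0, res = 8+5 = 13; b=3
e=-3: not >0; b=0
e=10: >0, res = 13+10 = 23; b=1
e=1: >0, res = 23+1 = 24; b=2
e=8: >0, res = 24+8 = 32; b=3
e=9: >0, res = 32+9 = 41; b=4
res*b = 41*4 = 164

164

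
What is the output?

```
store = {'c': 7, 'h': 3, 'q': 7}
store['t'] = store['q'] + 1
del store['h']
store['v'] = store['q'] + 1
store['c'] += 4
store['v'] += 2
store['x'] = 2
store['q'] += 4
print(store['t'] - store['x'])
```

store['t'] = store['q']+1 = 8 → {'c': 7, 'h': 3, 'q': 7, 't': 8}
del 'h' → {'c': 7, 'q': 7, 't': 8}
store['v'] = store['q']+1 = 8 → {'c': 7, 'q': 7, 't': 8, 'v': 8}
store['c'] = 7+4 = 11 → {'c': 11, 'q': 7, 't': 8, 'v': 8}
store['v'] = 8+2 = 10 → {'c': 11, 'q': 7, 't': 8, 'v': 10}
store['x'] = 2 → {'c': 11, 'q': 7, 't': 8, 'v': 10, 'x': 2}
store['q'] = 7+4 = 11 → {'c': 11, 'q': 11, 't': 8, 'v': 10, 'x': 2}
store['t']-store['x'] = 8-2 = 6

6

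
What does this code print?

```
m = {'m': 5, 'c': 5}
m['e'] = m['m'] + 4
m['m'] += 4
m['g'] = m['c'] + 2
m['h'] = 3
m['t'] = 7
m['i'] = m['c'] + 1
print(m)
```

m['e'] = m['m']+4 = 9 → {'m': 5, 'c': 5, 'e': 9}
m['m'] = 5+4 = 9 → {'m': 9, 'c': 5, 'e': 9}
m['g'] = m['c']+2 = 7 → {'m': 9, 'c': 5, 'e': 9, 'g': 7}
m['h'] = 3 → {'m': 9, 'c': 5, 'e': 9, 'g': 7, 'h': 3}
m['t'] = 7 → {'m': 9, 'c': 5, 'e': 9, 'g': 7, 'h': 3, 't': 7}
m['i'] = m['c']+1 = 6 → {'m': 9, 'c': 5, 'e': 9, 'g': 7, 'h': 3, 't': 7, 'i': 6}

{'m': 9, 'c': 5, 'e': 9, 'g': 7, 'h': 3, 't': 7, 'i': 6}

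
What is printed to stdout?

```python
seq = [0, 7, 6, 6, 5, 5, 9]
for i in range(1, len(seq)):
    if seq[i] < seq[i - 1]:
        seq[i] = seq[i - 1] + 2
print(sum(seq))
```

72

i=1: 7>=0, unchanged → [0, 7, 6, 6, 5, 5, 9]
i=2: 6<7, seq[2] = 7+2 = 9 → [0, 7, 9, 6, 5, 5, 9]
i=3: 6<9, seq[3] = 9+2 = 11 → [0, 7, 9, 11, 5, 5, 9]
i=4: 5<11, seq[4] = 11+2 = 13 → [0, 7, 9, 11, 13, 5, 9]
i=5: 5<13, seq[5] = 13+2 = 15 → [0, 7, 9, 11, 13, 15, 9]
i=6: 9<15, seq[6] = 15+2 = 17 → [0, 7, 9, 11, 13, 15, 17]
sum = 72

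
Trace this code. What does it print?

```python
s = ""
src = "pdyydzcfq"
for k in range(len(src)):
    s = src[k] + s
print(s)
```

k=0: prepend 'p' → 'p'
k=1: prepend 'd' → 'dp'
k=2: prepend 'y' → 'ydp'
k=3: prepend 'y' → 'yydp'
k=4: prepend 'd' → 'dyydp'
k=5: prepend 'z' → 'zdyydp'
k=6: prepend 'c' → 'czdyydp'
k=7: prepend 'f' → 'fczdyydp'
k=8: prepend 'q' → 'qfczdyydp'

qfczdyydp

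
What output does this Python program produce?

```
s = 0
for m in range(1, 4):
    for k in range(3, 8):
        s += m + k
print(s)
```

105

m=1,k=3: s = 0+4 = 4
m=1,k=4: s = 4+5 = 9
m=1,k=5: s = 9+6 = 15
m=1,k=6: s = 15+7 = 22
m=1,k=7: s = 22+8 = 30
m=2,k=3: s = 30+5 = 35
m=2,k=4: s = 35+6 = 41
m=2,k=5: s = 41+7 = 48
m=2,k=6: s = 48+8 = 56
m=2,k=7: s = 56+9 = 65
m=3,k=3: s = 65+6 = 71
m=3,k=4: s = 71+7 = 78
m=3,k=5: s = 78+8 = 86
m=3,k=6: s = 86+9 = 95
m=3,k=7: s = 95+10 = 105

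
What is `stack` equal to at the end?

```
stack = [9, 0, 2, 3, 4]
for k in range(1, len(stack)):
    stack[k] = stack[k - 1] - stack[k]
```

[9, 9, 7, 4, 0]

k=1: stack[1] = 9-0 = 9 → [9, 9, 2, 3, 4]
k=2: stack[2] = 9-2 = 7 → [9, 9, 7, 3, 4]
k=3: stack[3] = 7-3 = 4 → [9, 9, 7, 4, 4]
k=4: stack[4] = 4-4 = 0 → [9, 9, 7, 4, 0]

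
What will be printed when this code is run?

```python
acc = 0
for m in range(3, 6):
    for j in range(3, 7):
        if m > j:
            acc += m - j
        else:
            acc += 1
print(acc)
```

m=3,j=3: not 3>3, acc = 0+1 = 1
m=3,j=4: not 3>4, acc = 1+1 = 2
m=3,j=5: not 3>5, acc = 2+1 = 3
m=3,j=6: not 3>6, acc = 3+1 = 4
m=4,j=3: 4>3, acc = 4+1 = 5
m=4,j=4: not 4>4, acc = 5+1 = 6
m=4,j=5: not 4>5, acc = 6+1 = 7
m=4,j=6: not 4>6, acc = 7+1 = 8
m=5,j=3: 5>3, acc = 8+2 = 10
m=5,j=4: 5>4, acc = 10+1 = 11
m=5,j=5: not 5>5, acc = 11+1 = 12
m=5,j=6: not 5>6, acc = 12+1 = 13

13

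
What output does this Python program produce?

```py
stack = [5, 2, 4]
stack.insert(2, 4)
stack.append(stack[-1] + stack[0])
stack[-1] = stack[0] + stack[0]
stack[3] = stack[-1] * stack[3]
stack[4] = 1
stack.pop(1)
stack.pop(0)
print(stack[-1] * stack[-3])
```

4

insert 4 at 2 → [5, 2, 4, 4]
append stack[-1]+stack[0] = 4+5 = 9 → [5, 2, 4, 4, 9]
stack[-1] = stack[0]+stack[0] = 5+5 = 10 → [5, 2, 4, 4, 10]
stack[3] = stack[-1]*stack[3] = 10*4 = 40 → [5, 2, 4, 40, 10]
stack[4] = 1 → [5, 2, 4, 40, 1]
pop(1) removes 2 → [5, 4, 40, 1]
pop(0) removes 5 → [4, 40, 1]
stack[-1]*stack[-3] = 1*4 = 4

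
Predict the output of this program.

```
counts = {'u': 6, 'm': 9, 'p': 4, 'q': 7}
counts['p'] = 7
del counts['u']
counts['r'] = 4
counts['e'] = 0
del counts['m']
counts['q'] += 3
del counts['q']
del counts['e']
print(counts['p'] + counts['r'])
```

counts['p'] = 7 → {'u': 6, 'm': 9, 'p': 7, 'q': 7}
del 'u' → {'m': 9, 'p': 7, 'q': 7}
counts['r'] = 4 → {'m': 9, 'p': 7, 'q': 7, 'r': 4}
counts['e'] = 0 → {'m': 9, 'p': 7, 'q': 7, 'r': 4, 'e': 0}
del 'm' → {'p': 7, 'q': 7, 'r': 4, 'e': 0}
counts['q'] = 7+3 = 10 → {'p': 7, 'q': 10, 'r': 4, 'e': 0}
del 'q' → {'p': 7, 'r': 4, 'e': 0}
del 'e' → {'p': 7, 'r': 4}
counts['p']+counts['r'] = 7+4 = 11

11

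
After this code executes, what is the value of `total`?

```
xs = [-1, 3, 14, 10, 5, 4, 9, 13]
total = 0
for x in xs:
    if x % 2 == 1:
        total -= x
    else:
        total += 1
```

x=-1: odd, total = 0-(-1) = 1
x=3: odd, total = 1-3 = -2
x=14: not odd, total = (-2)+1 = -1
x=10: not odd, total = (-1)+1 = 0
x=5: odd, total = 0-5 = -5
x=4: not odd, total = (-5)+1 = -4
x=9: odd, total = (-4)-9 = -13
x=13: odd, total = (-13)-13 = -26

-26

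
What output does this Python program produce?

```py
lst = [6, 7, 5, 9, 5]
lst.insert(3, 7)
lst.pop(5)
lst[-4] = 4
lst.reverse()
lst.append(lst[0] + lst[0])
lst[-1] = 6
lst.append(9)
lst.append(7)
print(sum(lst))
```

53

insert 7 at 3 → [6, 7, 5, 7, 9, 5]
pop(5) removes 5 → [6, 7, 5, 7, 9]
lst[-4] = 4 → [6, 4, 5, 7, 9]
reverse → [9, 7, 5, 4, 6]
append lst[0]+lst[0] = 9+9 = 18 → [9, 7, 5, 4, 6, 18]
lst[-1] = 6 → [9, 7, 5, 4, 6, 6]
append 9 → [9, 7, 5, 4, 6, 6, 9]
append 7 → [9, 7, 5, 4, 6, 6, 9, 7]
sum = 53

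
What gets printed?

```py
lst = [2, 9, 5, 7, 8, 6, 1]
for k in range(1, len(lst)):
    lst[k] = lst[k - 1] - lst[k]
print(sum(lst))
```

-130

k=1: lst[1] = 2-9 = -7 → [2, -7, 5, 7, 8, 6, 1]
k=2: lst[2] = (-7)-5 = -12 → [2, -7, -12, 7, 8, 6, 1]
k=3: lst[3] = (-12)-7 = -19 → [2, -7, -12, -19, 8, 6, 1]
k=4: lst[4] = (-19)-8 = -27 → [2, -7, -12, -19, -27, 6, 1]
k=5: lst[5] = (-27)-6 = -33 → [2, -7, -12, -19, -27, -33, 1]
k=6: lst[6] = (-33)-1 = -34 → [2, -7, -12, -19, -27, -33, -34]
sum = -130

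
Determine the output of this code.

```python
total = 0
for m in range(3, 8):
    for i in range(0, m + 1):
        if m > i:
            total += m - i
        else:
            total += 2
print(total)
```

m=3,i=0: 3>0, total = 0+3 = 3
m=3,i=1: 3>1, total = 3+2 = 5
m=3,i=2: 3>2, total = 5+1 = 6
m=3,i=3: not 3>3, total = 6+2 = 8
m=4,i=0: 4>0, total = 8+4 = 12
m=4,i=1: 4>1, total = 12+3 = 15
m=4,i=2: 4>2, total = 15+2 = 17
m=4,i=3: 4>3, total = 17+1 = 18
m=4,i=4: not 4>4, total = 18+2 = 20
m=5,i=0: 5>0, total = 20+5 = 25
m=5,i=1: 5>1, total = 25+4 = 29
m=5,i=2: 5>2, total = 29+3 = 32
m=5,i=3: 5>3, total = 32+2 = 34
m=5,i=4: 5>4, total = 34+1 = 35
m=5,i=5: not 5>5, total = 35+2 = 37
m=6,i=0: 6>0, total = 37+6 = 43
m=6,i=1: 6>1, total = 43+5 = 48
m=6,i=2: 6>2, total = 48+4 = 52
m=6,i=3: 6>3, total = 52+3 = 55
m=6,i=4: 6>4, total = 55+2 = 57
m=6,i=5: 6>5, total = 57+1 = 58
m=6,i=6: not 6>6, total = 58+2 = 60
m=7,i=0: 7>0, total = 60+7 = 67
m=7,i=1: 7>1, total = 67+6 = 73
m=7,i=2: 7>2, total = 73+5 = 78
m=7,i=3: 7>3, total = 78+4 = 82
m=7,i=4: 7>4, total = 82+3 = 85
m=7,i=5: 7>5, total = 85+2 = 87
m=7,i=6: 7>6, total = 87+1 = 88
m=7,i=7: not 7>7, total = 88+2 = 90

90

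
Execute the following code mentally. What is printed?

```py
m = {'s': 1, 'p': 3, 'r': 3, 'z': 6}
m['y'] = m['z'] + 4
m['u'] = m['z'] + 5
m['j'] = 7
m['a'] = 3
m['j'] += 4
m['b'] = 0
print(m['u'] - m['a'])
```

m['y'] = m['z']+4 = 10 → {'s': 1, 'p': 3, 'r': 3, 'z': 6, 'y': 10}
m['u'] = m['z']+5 = 11 → {'s': 1, 'p': 3, 'r': 3, 'z': 6, 'y': 10, 'u': 11}
m['j'] = 7 → {'s': 1, 'p': 3, 'r': 3, 'z': 6, 'y': 10, 'u': 11, 'j': 7}
m['a'] = 3 → {'s': 1, 'p': 3, 'r': 3, 'z': 6, 'y': 10, 'u': 11, 'j': 7, 'a': 3}
m['j'] = 7+4 = 11 → {'s': 1, 'p': 3, 'r': 3, 'z': 6, 'y': 10, 'u': 11, 'j': 11, 'a': 3}
m['b'] = 0 → {'s': 1, 'p': 3, 'r': 3, 'z': 6, 'y': 10, 'u': 11, 'j': 11, 'a': 3, 'b': 0}
m['u']-m['a'] = 11-3 = 8

8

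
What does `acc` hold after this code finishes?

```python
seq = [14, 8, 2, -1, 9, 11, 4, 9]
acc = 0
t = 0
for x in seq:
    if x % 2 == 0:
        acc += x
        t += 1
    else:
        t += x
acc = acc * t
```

896

x=14: even, acc = 0+14 = 14; t=1
x=8: even, acc = 14+8 = 22; t=2
x=2: even, acc = 22+2 = 24; t=3
x=-1: not even; t=2
x=9: not even; t=11
x=11: not even; t=22
x=4: even, acc = 24+4 = 28; t=23
x=9: not even; t=32
acc*t = 28*32 = 896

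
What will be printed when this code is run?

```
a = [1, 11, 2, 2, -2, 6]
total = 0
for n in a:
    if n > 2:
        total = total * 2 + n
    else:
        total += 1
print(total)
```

38

n=1: not >2, total = 0+1 = 1
n=11: >2, total = 1*2+11 = 13
n=2: not >2, total = 13+1 = 14
n=2: not >2, total = 14+1 = 15
n=-2: not >2, total = 15+1 = 16
n=6: >2, total = 16*2+6 = 38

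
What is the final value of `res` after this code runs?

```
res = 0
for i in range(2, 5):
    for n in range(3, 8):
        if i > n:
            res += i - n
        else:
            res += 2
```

i=2,n=3: not 2>3, res = 0+2 = 2
i=2,n=4: not 2>4, res = 2+2 = 4
i=2,n=5: not 2>5, res = 4+2 = 6
i=2,n=6: not 2>6, res = 6+2 = 8
i=2,n=7: not 2>7, res = 8+2 = 10
i=3,n=3: not 3>3, res = 10+2 = 12
i=3,n=4: not 3>4, res = 12+2 = 14
i=3,n=5: not 3>5, res = 14+2 = 16
i=3,n=6: not 3>6, res = 16+2 = 18
i=3,n=7: not 3>7, res = 18+2 = 20
i=4,n=3: 4>3, res = 20+1 = 21
i=4,n=4: not 4>4, res = 21+2 = 23
i=4,n=5: not 4>5, res = 23+2 = 25
i=4,n=6: not 4>6, res = 25+2 = 27
i=4,n=7: not 4>7, res = 27+2 = 29

29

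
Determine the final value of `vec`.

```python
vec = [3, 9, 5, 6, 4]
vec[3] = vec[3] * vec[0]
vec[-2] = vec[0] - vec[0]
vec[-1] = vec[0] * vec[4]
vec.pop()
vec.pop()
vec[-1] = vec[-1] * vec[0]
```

[3, 9, 15]

vec[3] = vec[3]*vec[0] = 6*3 = 18 → [3, 9, 5, 18, 4]
vec[-2] = vec[0]-vec[0] = 3-3 = 0 → [3, 9, 5, 0, 4]
vec[-1] = vec[0]*vec[4] = 3*4 = 12 → [3, 9, 5, 0, 12]
pop() removes 12 → [3, 9, 5, 0]
pop() removes 0 → [3, 9, 5]
vec[-1] = vec[-1]*vec[0] = 5*3 = 15 → [3, 9, 15]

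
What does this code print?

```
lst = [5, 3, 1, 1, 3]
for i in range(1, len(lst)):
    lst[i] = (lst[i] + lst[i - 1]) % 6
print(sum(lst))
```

i=1: lst[1] = (3+5)%6 = 2 → [5, 2, 1, 1, 3]
i=2: lst[2] = (1+2)%6 = 3 → [5, 2, 3, 1, 3]
i=3: lst[3] = (1+3)%6 = 4 → [5, 2, 3, 4, 3]
i=4: lst[4] = (3+4)%6 = 1 → [5, 2, 3, 4, 1]
sum = 15

15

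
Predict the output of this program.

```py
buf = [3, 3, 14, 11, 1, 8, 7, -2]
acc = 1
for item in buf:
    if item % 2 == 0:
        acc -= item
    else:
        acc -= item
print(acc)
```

-44

item=3: not even, acc = 1-3 = -2
item=3: not even, acc = (-2)-3 = -5
item=14: even, acc = (-5)-14 = -19
item=11: not even, acc = (-19)-11 = -30
item=1: not even, acc = (-30)-1 = -31
item=8: even, acc = (-31)-8 = -39
item=7: not even, acc = (-39)-7 = -46
item=-2: even, acc = (-46)-(-2) = -44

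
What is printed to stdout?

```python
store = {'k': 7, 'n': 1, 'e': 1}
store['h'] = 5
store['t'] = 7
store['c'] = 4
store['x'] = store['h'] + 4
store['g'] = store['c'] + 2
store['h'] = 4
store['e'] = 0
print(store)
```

store['h'] = 5 → {'k': 7, 'n': 1, 'e': 1, 'h': 5}
store['t'] = 7 → {'k': 7, 'n': 1, 'e': 1, 'h': 5, 't': 7}
store['c'] = 4 → {'k': 7, 'n': 1, 'e': 1, 'h': 5, 't': 7, 'c': 4}
store['x'] = store['h']+4 = 9 → {'k': 7, 'n': 1, 'e': 1, 'h': 5, 't': 7, 'c': 4, 'x': 9}
store['g'] = store['c']+2 = 6 → {'k': 7, 'n': 1, 'e': 1, 'h': 5, 't': 7, 'c': 4, 'x': 9, 'g': 6}
store['h'] = 4 → {'k': 7, 'n': 1, 'e': 1, 'h': 4, 't': 7, 'c': 4, 'x': 9, 'g': 6}
store['e'] = 0 → {'k': 7, 'n': 1, 'e': 0, 'h': 4, 't': 7, 'c': 4, 'x': 9, 'g': 6}

{'k': 7, 'n': 1, 'e': 0, 'h': 4, 't': 7, 'c': 4, 'x': 9, 'g': 6}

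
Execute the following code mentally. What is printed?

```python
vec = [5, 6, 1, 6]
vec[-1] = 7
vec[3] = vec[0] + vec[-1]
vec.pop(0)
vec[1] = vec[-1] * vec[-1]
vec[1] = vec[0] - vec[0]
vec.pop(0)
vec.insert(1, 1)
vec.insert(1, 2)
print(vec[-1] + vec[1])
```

14

vec[-1] = 7 → [5, 6, 1, 7]
vec[3] = vec[0]+vec[-1] = 5+7 = 12 → [5, 6, 1, 12]
pop(0) removes 5 → [6, 1, 12]
vec[1] = vec[-1]*vec[-1] = 12*12 = 144 → [6, 144, 12]
vec[1] = vec[0]-vec[0] = 6-6 = 0 → [6, 0, 12]
pop(0) removes 6 → [0, 12]
insert 1 at 1 → [0, 1, 12]
insert 2 at 1 → [0, 2, 1, 12]
vec[-1]+vec[1] = 12+2 = 14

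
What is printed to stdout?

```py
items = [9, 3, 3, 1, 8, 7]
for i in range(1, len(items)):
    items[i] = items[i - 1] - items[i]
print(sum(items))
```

i=1: items[1] = 9-3 = 6 → [9, 6, 3, 1, 8, 7]
i=2: items[2] = 6-3 = 3 → [9, 6, 3, 1, 8, 7]
i=3: items[3] = 3-1 = 2 → [9, 6, 3, 2, 8, 7]
i=4: items[4] = 2-8 = -6 → [9, 6, 3, 2, -6, 7]
i=5: items[5] = (-6)-7 = -13 → [9, 6, 3, 2, -6, -13]
sum = 1

1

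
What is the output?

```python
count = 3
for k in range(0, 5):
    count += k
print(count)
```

13

k=0: count = 3+0 = 3
k=1: count = 3+1 = 4
k=2: count = 4+2 = 6
k=3: count = 6+3 = 9
k=4: count = 9+4 = 13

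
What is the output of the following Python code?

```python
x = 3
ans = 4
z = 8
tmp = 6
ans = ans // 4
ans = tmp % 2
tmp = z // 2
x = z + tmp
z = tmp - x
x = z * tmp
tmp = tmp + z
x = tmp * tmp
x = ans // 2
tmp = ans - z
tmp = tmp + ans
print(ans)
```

0

ans = 4//4 = 1
ans = 6%2 = 0
tmp = 8//2 = 4
x = 8+4 = 12
z = 4-12 = -8
x = (-8)*4 = -32
tmp = 4+(-8) = -4
x = (-4)*(-4) = 16
x = 0//2 = 0
tmp = 0-(-8) = 8
tmp = 8+0 = 8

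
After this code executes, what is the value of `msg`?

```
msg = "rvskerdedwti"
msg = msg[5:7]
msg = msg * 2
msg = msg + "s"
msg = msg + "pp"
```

'rdrdspp'

slice [5:7] → 'rd'
repeat ×2 → 'rdrd'
+ 's' → 'rdrds'
+ 'pp' → 'rdrdspp'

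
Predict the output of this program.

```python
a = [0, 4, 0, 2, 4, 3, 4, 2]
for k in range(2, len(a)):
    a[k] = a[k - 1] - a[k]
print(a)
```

[0, 4, 4, 2, -2, -5, -9, -11]

k=2: a[2] = 4-0 = 4 → [0, 4, 4, 2, 4, 3, 4, 2]
k=3: a[3] = 4-2 = 2 → [0, 4, 4, 2, 4, 3, 4, 2]
k=4: a[4] = 2-4 = -2 → [0, 4, 4, 2, -2, 3, 4, 2]
k=5: a[5] = (-2)-3 = -5 → [0, 4, 4, 2, -2, -5, 4, 2]
k=6: a[6] = (-5)-4 = -9 → [0, 4, 4, 2, -2, -5, -9, 2]
k=7: a[7] = (-9)-2 = -11 → [0, 4, 4, 2, -2, -5, -9, -11]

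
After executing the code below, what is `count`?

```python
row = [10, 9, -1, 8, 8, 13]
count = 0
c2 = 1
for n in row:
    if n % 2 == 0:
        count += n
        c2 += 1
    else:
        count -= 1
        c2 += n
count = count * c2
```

n=10: even, count = 0+10 = 10; c2=2
n=9: not even, count = 10-1 = 9; c2=11
n=-1: not even, count = 9-1 = 8; c2=10
n=8: even, count = 8+8 = 16; c2=11
n=8: even, count = 16+8 = 24; c2=12
n=13: not even, count = 24-1 = 23; c2=25
count*c2 = 23*25 = 575

575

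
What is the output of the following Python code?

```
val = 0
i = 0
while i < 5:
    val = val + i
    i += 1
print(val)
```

i=0: val = 0+0 = 0
i=1: val = 0+1 = 1
i=2: val = 1+2 = 3
i=3: val = 3+3 = 6
i=4: val = 6+4 = 10

10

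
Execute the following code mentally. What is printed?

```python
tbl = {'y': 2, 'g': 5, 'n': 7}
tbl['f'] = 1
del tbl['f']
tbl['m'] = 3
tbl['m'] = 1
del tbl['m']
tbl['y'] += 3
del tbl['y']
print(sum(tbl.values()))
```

tbl['f'] = 1 → {'y': 2, 'g': 5, 'n': 7, 'f': 1}
del 'f' → {'y': 2, 'g': 5, 'n': 7}
tbl['m'] = 3 → {'y': 2, 'g': 5, 'n': 7, 'm': 3}
tbl['m'] = 1 → {'y': 2, 'g': 5, 'n': 7, 'm': 1}
del 'm' → {'y': 2, 'g': 5, 'n': 7}
tbl['y'] = 2+3 = 5 → {'y': 5, 'g': 5, 'n': 7}
del 'y' → {'g': 5, 'n': 7}
sum of values = 12

12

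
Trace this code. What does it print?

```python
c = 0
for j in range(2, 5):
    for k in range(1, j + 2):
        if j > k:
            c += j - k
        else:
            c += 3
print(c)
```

28

j=2,k=1: 2>1, c = 0+1 = 1
j=2,k=2: not 2>2, c = 1+3 = 4
j=2,k=3: not 2>3, c = 4+3 = 7
j=3,k=1: 3>1, c = 7+2 = 9
j=3,k=2: 3>2, c = 9+1 = 10
j=3,k=3: not 3>3, c = 10+3 = 13
j=3,k=4: not 3>4, c = 13+3 = 16
j=4,k=1: 4>1, c = 16+3 = 19
j=4,k=2: 4>2, c = 19+2 = 21
j=4,k=3: 4>3, c = 21+1 = 22
j=4,k=4: not 4>4, c = 22+3 = 25
j=4,k=5: not 4>5, c = 25+3 = 28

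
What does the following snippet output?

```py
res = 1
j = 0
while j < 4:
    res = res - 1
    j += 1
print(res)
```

j=0: res = 1-1 = 0
j=1: res = 0-1 = -1
j=2: res = (-1)-1 = -2
j=3: res = (-2)-1 = -3

-3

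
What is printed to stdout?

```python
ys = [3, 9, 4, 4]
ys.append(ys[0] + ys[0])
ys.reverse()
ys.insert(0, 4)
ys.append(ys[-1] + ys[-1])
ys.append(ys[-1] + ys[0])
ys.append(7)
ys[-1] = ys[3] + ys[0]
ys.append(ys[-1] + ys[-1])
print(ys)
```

append ys[0]+ys[0] = 3+3 = 6 → [3, 9, 4, 4, 6]
reverse → [6, 4, 4, 9, 3]
insert 4 at 0 → [4, 6, 4, 4, 9, 3]
append ys[-1]+ys[-1] = 3+3 = 6 → [4, 6, 4, 4, 9, 3, 6]
append ys[-1]+ys[0] = 6+4 = 10 → [4, 6, 4, 4, 9, 3, 6, 10]
append 7 → [4, 6, 4, 4, 9, 3, 6, 10, 7]
ys[-1] = ys[3]+ys[0] = 4+4 = 8 → [4, 6, 4, 4, 9, 3, 6, 10, 8]
append ys[-1]+ys[-1] = 8+8 = 16 → [4, 6, 4, 4, 9, 3, 6, 10, 8, 16]

[4, 6, 4, 4, 9, 3, 6, 10, 8, 16]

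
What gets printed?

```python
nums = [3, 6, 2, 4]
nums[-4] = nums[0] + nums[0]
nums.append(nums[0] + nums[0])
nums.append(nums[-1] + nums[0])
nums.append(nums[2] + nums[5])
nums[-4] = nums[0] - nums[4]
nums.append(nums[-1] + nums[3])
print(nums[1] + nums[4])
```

18

nums[-4] = nums[0]+nums[0] = 3+3 = 6 → [6, 6, 2, 4]
append nums[0]+nums[0] = 6+6 = 12 → [6, 6, 2, 4, 12]
append nums[-1]+nums[0] = 12+6 = 18 → [6, 6, 2, 4, 12, 18]
append nums[2]+nums[5] = 2+18 = 20 → [6, 6, 2, 4, 12, 18, 20]
nums[-4] = nums[0]-nums[4] = 6-12 = -6 → [6, 6, 2, -6, 12, 18, 20]
append nums[-1]+nums[3] = 20+(-6) = 14 → [6, 6, 2, -6, 12, 18, 20, 14]
nums[1]+nums[4] = 6+12 = 18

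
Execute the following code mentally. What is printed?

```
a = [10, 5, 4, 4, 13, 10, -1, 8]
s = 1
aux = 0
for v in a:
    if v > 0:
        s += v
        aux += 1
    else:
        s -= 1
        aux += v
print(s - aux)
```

v=10: >0, s = 1+10 = 11; aux=1
v=5: >0, s = 11+5 = 16; aux=2
v=4: >0, s = 16+4 = 20; aux=3
v=4: >0, s = 20+4 = 24; aux=4
v=13: >0, s = 24+13 = 37; aux=5
v=10: >0, s = 37+10 = 47; aux=6
v=-1: not >0, s = 47-1 = 46; aux=5
v=8: >0, s = 46+8 = 54; aux=6
s-aux = 54-6 = 48

48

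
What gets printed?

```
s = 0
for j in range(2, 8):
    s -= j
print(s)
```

j=2: s = 0-2 = -2
j=3: s = (-2)-3 = -5
j=4: s = (-5)-4 = -9
j=5: s = (-9)-5 = -14
j=6: s = (-14)-6 = -20
j=7: s = (-20)-7 = -27

-27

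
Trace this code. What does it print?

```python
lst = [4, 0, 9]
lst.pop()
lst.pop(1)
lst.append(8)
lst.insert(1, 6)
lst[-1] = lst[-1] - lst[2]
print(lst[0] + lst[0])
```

pop() removes 9 → [4, 0]
pop(1) removes 0 → [4]
append 8 → [4, 8]
insert 6 at 1 → [4, 6, 8]
lst[-1] = lst[-1]-lst[2] = 8-8 = 0 → [4, 6, 0]
lst[0]+lst[0] = 4+4 = 8

8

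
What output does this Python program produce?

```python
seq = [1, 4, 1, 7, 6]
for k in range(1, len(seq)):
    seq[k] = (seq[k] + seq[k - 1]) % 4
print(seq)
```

k=1: seq[1] = (4+1)%4 = 1 → [1, 1, 1, 7, 6]
k=2: seq[2] = (1+1)%4 = 2 → [1, 1, 2, 7, 6]
k=3: seq[3] = (7+2)%4 = 1 → [1, 1, 2, 1, 6]
k=4: seq[4] = (6+1)%4 = 3 → [1, 1, 2, 1, 3]

[1, 1, 2, 1, 3]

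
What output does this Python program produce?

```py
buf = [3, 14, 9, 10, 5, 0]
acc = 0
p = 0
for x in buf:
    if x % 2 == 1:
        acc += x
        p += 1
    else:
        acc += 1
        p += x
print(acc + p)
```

47

x=3: odd, acc = 0+3 = 3; p=1
x=14: not odd, acc = 3+1 = 4; p=15
x=9: odd, acc = 4+9 = 13; p=16
x=10: not odd, acc = 13+1 = 14; p=26
x=5: odd, acc = 14+5 = 19; p=27
x=0: not odd, acc = 19+1 = 20; p=27
acc+p = 20+27 = 47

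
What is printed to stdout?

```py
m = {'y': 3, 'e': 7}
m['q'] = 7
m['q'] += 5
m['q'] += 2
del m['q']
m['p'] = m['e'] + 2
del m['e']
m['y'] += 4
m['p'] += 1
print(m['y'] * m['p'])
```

70

m['q'] = 7 → {'y': 3, 'e': 7, 'q': 7}
m['q'] = 7+5 = 12 → {'y': 3, 'e': 7, 'q': 12}
m['q'] = 12+2 = 14 → {'y': 3, 'e': 7, 'q': 14}
del 'q' → {'y': 3, 'e': 7}
m['p'] = m['e']+2 = 9 → {'y': 3, 'e': 7, 'p': 9}
del 'e' → {'y': 3, 'p': 9}
m['y'] = 3+4 = 7 → {'y': 7, 'p': 9}
m['p'] = 9+1 = 10 → {'y': 7, 'p': 10}
m['y']*m['p'] = 7*10 = 70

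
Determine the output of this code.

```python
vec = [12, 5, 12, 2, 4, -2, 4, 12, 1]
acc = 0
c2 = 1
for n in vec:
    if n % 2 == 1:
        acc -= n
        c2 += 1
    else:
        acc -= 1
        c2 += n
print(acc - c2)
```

-60

n=12: not odd, acc = 0-1 = -1; c2=13
n=5: odd, acc = (-1)-5 = -6; c2=14
n=12: not odd, acc = (-6)-1 = -7; c2=26
n=2: not odd, acc = (-7)-1 = -8; c2=28
n=4: not odd, acc = (-8)-1 = -9; c2=32
n=-2: not odd, acc = (-9)-1 = -10; c2=30
n=4: not odd, acc = (-10)-1 = -11; c2=34
n=12: not odd, acc = (-11)-1 = -12; c2=46
n=1: odd, acc = (-12)-1 = -13; c2=47
acc-c2 = (-13)-47 = -60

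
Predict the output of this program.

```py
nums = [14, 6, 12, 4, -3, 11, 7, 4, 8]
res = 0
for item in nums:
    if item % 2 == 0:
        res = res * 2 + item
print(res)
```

672

item=14: even, res = 0*2+14 = 14
item=6: even, res = 14*2+6 = 34
item=12: even, res = 34*2+12 = 80
item=4: even, res = 80*2+4 = 164
item=-3: not even
item=11: not even
item=7: not even
item=4: even, res = 164*2+4 = 332
item=8: even, res = 332*2+8 = 672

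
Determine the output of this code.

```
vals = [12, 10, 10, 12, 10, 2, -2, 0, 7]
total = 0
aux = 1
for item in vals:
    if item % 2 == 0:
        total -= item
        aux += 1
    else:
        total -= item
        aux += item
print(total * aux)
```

item=12: even, total = 0-12 = -12; aux=2
item=10: even, total = (-12)-10 = -22; aux=3
item=10: even, total = (-22)-10 = -32; aux=4
item=12: even, total = (-32)-12 = -44; aux=5
item=10: even, total = (-44)-10 = -54; aux=6
item=2: even, total = (-54)-2 = -56; aux=7
item=-2: even, total = (-56)-(-2) = -54; aux=8
item=0: even, total = (-54)-0 = -54; aux=9
item=7: not even, total = (-54)-7 = -61; aux=16
total*aux = (-61)*16 = -976

-976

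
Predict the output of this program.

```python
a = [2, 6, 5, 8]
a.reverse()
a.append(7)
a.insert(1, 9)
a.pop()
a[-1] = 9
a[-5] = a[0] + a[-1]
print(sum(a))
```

reverse → [8, 5, 6, 2]
append 7 → [8, 5, 6, 2, 7]
insert 9 at 1 → [8, 9, 5, 6, 2, 7]
pop() removes 7 → [8, 9, 5, 6, 2]
a[-1] = 9 → [8, 9, 5, 6, 9]
a[-5] = a[0]+a[-1] = 8+9 = 17 → [17, 9, 5, 6, 9]
sum = 46

46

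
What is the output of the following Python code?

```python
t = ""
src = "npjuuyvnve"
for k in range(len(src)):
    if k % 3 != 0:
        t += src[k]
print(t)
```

k=0: skip
k=1: add 'p' → 'p'
k=2: add 'j' → 'pj'
k=3: skip
k=4: add 'u' → 'pju'
k=5: add 'y' → 'pjuy'
k=6: skip
k=7: add 'n' → 'pjuyn'
k=8: add 'v' → 'pjuynv'
k=9: skip

pjuynv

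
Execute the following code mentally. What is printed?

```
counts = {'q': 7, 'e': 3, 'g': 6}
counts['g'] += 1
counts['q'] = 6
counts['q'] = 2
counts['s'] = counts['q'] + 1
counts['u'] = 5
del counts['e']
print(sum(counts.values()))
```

17

counts['g'] = 6+1 = 7 → {'q': 7, 'e': 3, 'g': 7}
counts['q'] = 6 → {'q': 6, 'e': 3, 'g': 7}
counts['q'] = 2 → {'q': 2, 'e': 3, 'g': 7}
counts['s'] = counts['q']+1 = 3 → {'q': 2, 'e': 3, 'g': 7, 's': 3}
counts['u'] = 5 → {'q': 2, 'e': 3, 'g': 7, 's': 3, 'u': 5}
del 'e' → {'q': 2, 'g': 7, 's': 3, 'u': 5}
sum of values = 17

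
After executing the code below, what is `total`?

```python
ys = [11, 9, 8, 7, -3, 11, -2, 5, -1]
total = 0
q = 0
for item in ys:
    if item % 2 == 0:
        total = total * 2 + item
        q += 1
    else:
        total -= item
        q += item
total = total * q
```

item=11: not even, total = 0-11 = -11; q=11
item=9: not even, total = (-11)-9 = -20; q=20
item=8: even, total = (-20)*2+8 = -32; q=21
item=7: not even, total = (-32)-7 = -39; q=28
item=-3: not even, total = (-39)-(-3) = -36; q=25
item=11: not even, total = (-36)-11 = -47; q=36
item=-2: even, total = (-47)*2+(-2) = -96; q=37
item=5: not even, total = (-96)-5 = -101; q=42
item=-1: not even, total = (-101)-(-1) = -100; q=41
total*q = (-100)*41 = -4100

-4100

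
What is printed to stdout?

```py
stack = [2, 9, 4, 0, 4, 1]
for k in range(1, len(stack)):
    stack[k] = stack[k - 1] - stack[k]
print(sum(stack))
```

-58

k=1: stack[1] = 2-9 = -7 → [2, -7, 4, 0, 4, 1]
k=2: stack[2] = (-7)-4 = -11 → [2, -7, -11, 0, 4, 1]
k=3: stack[3] = (-11)-0 = -11 → [2, -7, -11, -11, 4, 1]
k=4: stack[4] = (-11)-4 = -15 → [2, -7, -11, -11, -15, 1]
k=5: stack[5] = (-15)-1 = -16 → [2, -7, -11, -11, -15, -16]
sum = -58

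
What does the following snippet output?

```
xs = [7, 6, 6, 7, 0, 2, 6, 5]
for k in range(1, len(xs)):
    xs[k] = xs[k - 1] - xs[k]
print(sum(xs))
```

k=1: xs[1] = 7-6 = 1 → [7, 1, 6, 7, 0, 2, 6, 5]
k=2: xs[2] = 1-6 = -5 → [7, 1, -5, 7, 0, 2, 6, 5]
k=3: xs[3] = (-5)-7 = -12 → [7, 1, -5, -12, 0, 2, 6, 5]
k=4: xs[4] = (-12)-0 = -12 → [7, 1, -5, -12, -12, 2, 6, 5]
k=5: xs[5] = (-12)-2 = -14 → [7, 1, -5, -12, -12, -14, 6, 5]
k=6: xs[6] = (-14)-6 = -20 → [7, 1, -5, -12, -12, -14, -20, 5]
k=7: xs[7] = (-20)-5 = -25 → [7, 1, -5, -12, -12, -14, -20, -25]
sum = -80

-80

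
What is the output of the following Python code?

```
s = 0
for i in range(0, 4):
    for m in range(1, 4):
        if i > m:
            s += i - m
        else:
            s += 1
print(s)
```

i=0,m=1: not 0>1, s = 0+1 = 1
i=0,m=2: not 0>2, s = 1+1 = 2
i=0,m=3: not 0>3, s = 2+1 = 3
i=1,m=1: not 1>1, s = 3+1 = 4
i=1,m=2: not 1>2, s = 4+1 = 5
i=1,m=3: not 1>3, s = 5+1 = 6
i=2,m=1: 2>1, s = 6+1 = 7
i=2,m=2: not 2>2, s = 7+1 = 8
i=2,m=3: not 2>3, s = 8+1 = 9
i=3,m=1: 3>1, s = 9+2 = 11
i=3,m=2: 3>2, s = 11+1 = 12
i=3,m=3: not 3>3, s = 12+1 = 13

13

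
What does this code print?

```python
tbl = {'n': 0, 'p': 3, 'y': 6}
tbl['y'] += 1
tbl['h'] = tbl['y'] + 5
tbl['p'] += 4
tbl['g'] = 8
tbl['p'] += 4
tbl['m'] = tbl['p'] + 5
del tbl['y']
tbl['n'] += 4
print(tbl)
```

tbl['y'] = 6+1 = 7 → {'n': 0, 'p': 3, 'y': 7}
tbl['h'] = tbl['y']+5 = 12 → {'n': 0, 'p': 3, 'y': 7, 'h': 12}
tbl['p'] = 3+4 = 7 → {'n': 0, 'p': 7, 'y': 7, 'h': 12}
tbl['g'] = 8 → {'n': 0, 'p': 7, 'y': 7, 'h': 12, 'g': 8}
tbl['p'] = 7+4 = 11 → {'n': 0, 'p': 11, 'y': 7, 'h': 12, 'g': 8}
tbl['m'] = tbl['p']+5 = 16 → {'n': 0, 'p': 11, 'y': 7, 'h': 12, 'g': 8, 'm': 16}
del 'y' → {'n': 0, 'p': 11, 'h': 12, 'g': 8, 'm': 16}
tbl['n'] = 0+4 = 4 → {'n': 4, 'p': 11, 'h': 12, 'g': 8, 'm': 16}

{'n': 4, 'p': 11, 'h': 12, 'g': 8, 'm': 16}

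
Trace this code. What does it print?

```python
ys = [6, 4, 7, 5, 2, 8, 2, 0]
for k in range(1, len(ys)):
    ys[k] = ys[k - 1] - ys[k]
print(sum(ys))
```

k=1: ys[1] = 6-4 = 2 → [6, 2, 7, 5, 2, 8, 2, 0]
k=2: ys[2] = 2-7 = -5 → [6, 2, -5, 5, 2, 8, 2, 0]
k=3: ys[3] = (-5)-5 = -10 → [6, 2, -5, -10, 2, 8, 2, 0]
k=4: ys[4] = (-10)-2 = -12 → [6, 2, -5, -10, -12, 8, 2, 0]
k=5: ys[5] = (-12)-8 = -20 → [6, 2, -5, -10, -12, -20, 2, 0]
k=6: ys[6] = (-20)-2 = -22 → [6, 2, -5, -10, -12, -20, -22, 0]
k=7: ys[7] = (-22)-0 = -22 → [6, 2, -5, -10, -12, -20, -22, -22]
sum = -83

-83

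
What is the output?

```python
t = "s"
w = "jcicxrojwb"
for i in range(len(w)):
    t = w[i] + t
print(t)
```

bwjorxcicjs

i=0: prepend 'j' → 'js'
i=1: prepend 'c' → 'cjs'
i=2: prepend 'i' → 'icjs'
i=3: prepend 'c' → 'cicjs'
i=4: prepend 'x' → 'xcicjs'
i=5: prepend 'r' → 'rxcicjs'
i=6: prepend 'o' → 'orxcicjs'
i=7: prepend 'j' → 'jorxcicjs'
i=8: prepend 'w' → 'wjorxcicjs'
i=9: prepend 'b' → 'bwjorxcicjs'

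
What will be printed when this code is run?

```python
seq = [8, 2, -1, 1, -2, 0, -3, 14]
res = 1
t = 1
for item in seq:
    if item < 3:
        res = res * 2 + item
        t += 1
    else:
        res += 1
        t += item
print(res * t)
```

5046

item=8: not <3, res = 1+1 = 2; t=9
item=2: <3, res = 2*2+2 = 6; t=10
item=-1: <3, res = 6*2+(-1) = 11; t=11
item=1: <3, res = 11*2+1 = 23; t=12
item=-2: <3, res = 23*2+(-2) = 44; t=13
item=0: <3, res = 44*2+0 = 88; t=14
item=-3: <3, res = 88*2+(-3) = 173; t=15
item=14: not <3, res = 173+1 = 174; t=29
res*t = 174*29 = 5046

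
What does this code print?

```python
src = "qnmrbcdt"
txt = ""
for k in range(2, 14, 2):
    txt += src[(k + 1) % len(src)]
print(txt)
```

rctnrc

k=2: add src[3]='r' → 'r'
k=4: add src[5]='c' → 'rc'
k=6: add src[7]='t' → 'rct'
k=8: add src[1]='n' → 'rctn'
k=10: add src[3]='r' → 'rctnr'
k=12: add src[5]='c' → 'rctnrc'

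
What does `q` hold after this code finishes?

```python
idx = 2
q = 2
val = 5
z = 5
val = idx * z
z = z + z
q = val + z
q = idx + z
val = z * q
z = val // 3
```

val = 2*5 = 10
z = 5+5 = 10
q = 10+10 = 20
q = 2+10 = 12
val = 10*12 = 120
z = 120//3 = 40

12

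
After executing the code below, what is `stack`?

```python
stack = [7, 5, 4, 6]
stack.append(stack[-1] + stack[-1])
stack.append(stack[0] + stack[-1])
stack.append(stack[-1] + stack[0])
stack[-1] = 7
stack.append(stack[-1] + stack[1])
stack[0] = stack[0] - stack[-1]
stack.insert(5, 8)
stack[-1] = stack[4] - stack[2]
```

[-5, 5, 4, 6, 12, 8, 19, 7, 8]

append stack[-1]+stack[-1] = 6+6 = 12 → [7, 5, 4, 6, 12]
append stack[0]+stack[-1] = 7+12 = 19 → [7, 5, 4, 6, 12, 19]
append stack[-1]+stack[0] = 19+7 = 26 → [7, 5, 4, 6, 12, 19, 26]
stack[-1] = 7 → [7, 5, 4, 6, 12, 19, 7]
append stack[-1]+stack[1] = 7+5 = 12 → [7, 5, 4, 6, 12, 19, 7, 12]
stack[0] = stack[0]-stack[-1] = 7-12 = -5 → [-5, 5, 4, 6, 12, 19, 7, 12]
insert 8 at 5 → [-5, 5, 4, 6, 12, 8, 19, 7, 12]
stack[-1] = stack[4]-stack[2] = 12-4 = 8 → [-5, 5, 4, 6, 12, 8, 19, 7, 8]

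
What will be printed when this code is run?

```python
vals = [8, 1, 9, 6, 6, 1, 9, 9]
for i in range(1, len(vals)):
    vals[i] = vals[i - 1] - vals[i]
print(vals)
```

[8, 7, -2, -8, -14, -15, -24, -33]

i=1: vals[1] = 8-1 = 7 → [8, 7, 9, 6, 6, 1, 9, 9]
i=2: vals[2] = 7-9 = -2 → [8, 7, -2, 6, 6, 1, 9, 9]
i=3: vals[3] = (-2)-6 = -8 → [8, 7, -2, -8, 6, 1, 9, 9]
i=4: vals[4] = (-8)-6 = -14 → [8, 7, -2, -8, -14, 1, 9, 9]
i=5: vals[5] = (-14)-1 = -15 → [8, 7, -2, -8, -14, -15, 9, 9]
i=6: vals[6] = (-15)-9 = -24 → [8, 7, -2, -8, -14, -15, -24, 9]
i=7: vals[7] = (-24)-9 = -33 → [8, 7, -2, -8, -14, -15, -24, -33]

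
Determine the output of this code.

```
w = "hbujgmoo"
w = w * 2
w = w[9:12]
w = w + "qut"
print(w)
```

repeat ×2 → 'hbujgmoohbujgmoo'
slice [9:12] → 'buj'
+ 'qut' → 'bujqut'

bujqut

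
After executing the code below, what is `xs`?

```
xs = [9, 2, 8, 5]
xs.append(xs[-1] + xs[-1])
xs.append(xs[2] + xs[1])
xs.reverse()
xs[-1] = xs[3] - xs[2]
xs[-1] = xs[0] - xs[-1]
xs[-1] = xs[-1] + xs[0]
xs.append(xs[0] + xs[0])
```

append xs[-1]+xs[-1] = 5+5 = 10 → [9, 2, 8, 5, 10]
append xs[2]+xs[1] = 8+2 = 10 → [9, 2, 8, 5, 10, 10]
reverse → [10, 10, 5, 8, 2, 9]
xs[-1] = xs[3]-xs[2] = 8-5 = 3 → [10, 10, 5, 8, 2, 3]
xs[-1] = xs[0]-xs[-1] = 10-3 = 7 → [10, 10, 5, 8, 2, 7]
xs[-1] = xs[-1]+xs[0] = 7+10 = 17 → [10, 10, 5, 8, 2, 17]
append xs[0]+xs[0] = 10+10 = 20 → [10, 10, 5, 8, 2, 17, 20]

[10, 10, 5, 8, 2, 17, 20]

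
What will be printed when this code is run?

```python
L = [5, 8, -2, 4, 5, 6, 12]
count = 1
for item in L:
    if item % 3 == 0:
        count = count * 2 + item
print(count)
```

28

item=5: not %3==0
item=8: not %3==0
item=-2: not %3==0
item=4: not %3==0
item=5: not %3==0
item=6: %3==0, count = 1*2+6 = 8
item=12: %3==0, count = 8*2+12 = 28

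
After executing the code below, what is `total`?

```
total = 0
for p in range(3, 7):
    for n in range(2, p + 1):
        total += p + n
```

116

p=3,n=2: total = 0+5 = 5
p=3,n=3: total = 5+6 = 11
p=4,n=2: total = 11+6 = 17
p=4,n=3: total = 17+7 = 24
p=4,n=4: total = 24+8 = 32
p=5,n=2: total = 32+7 = 39
p=5,n=3: total = 39+8 = 47
p=5,n=4: total = 47+9 = 56
p=5,n=5: total = 56+10 = 66
p=6,n=2: total = 66+8 = 74
p=6,n=3: total = 74+9 = 83
p=6,n=4: total = 83+10 = 93
p=6,n=5: total = 93+11 = 104
p=6,n=6: total = 104+12 = 116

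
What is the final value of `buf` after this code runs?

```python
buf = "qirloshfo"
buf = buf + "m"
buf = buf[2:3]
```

'r'

+ 'm' → 'qirloshfom'
slice [2:3] → 'r'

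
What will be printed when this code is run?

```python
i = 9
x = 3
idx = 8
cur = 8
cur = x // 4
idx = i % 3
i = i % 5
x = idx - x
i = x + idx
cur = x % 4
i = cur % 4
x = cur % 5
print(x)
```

1

cur = 3//4 = 0
idx = 9%3 = 0
i = 9%5 = 4
x = 0-3 = -3
i = (-3)+0 = -3
cur = (-3)%4 = 1
i = 1%4 = 1
x = 1%5 = 1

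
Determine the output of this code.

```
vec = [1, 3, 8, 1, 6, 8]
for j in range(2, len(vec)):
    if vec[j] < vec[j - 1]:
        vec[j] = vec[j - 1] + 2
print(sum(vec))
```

j=2: 8>=3, unchanged → [1, 3, 8, 1, 6, 8]
j=3: 1<8, vec[3] = 8+2 = 10 → [1, 3, 8, 10, 6, 8]
j=4: 6<10, vec[4] = 10+2 = 12 → [1, 3, 8, 10, 12, 8]
j=5: 8<12, vec[5] = 12+2 = 14 → [1, 3, 8, 10, 12, 14]
sum = 48

48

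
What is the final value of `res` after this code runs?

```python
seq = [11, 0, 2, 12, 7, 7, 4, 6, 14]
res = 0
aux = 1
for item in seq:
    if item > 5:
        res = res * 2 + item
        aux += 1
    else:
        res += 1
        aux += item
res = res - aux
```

item=11: >5, res = 0*2+11 = 11; aux=2
item=0: not >5, res = 11+1 = 12; aux=2
item=2: not >5, res = 12+1 = 13; aux=4
item=12: >5, res = 13*2+12 = 38; aux=5
item=7: >5, res = 38*2+7 = 83; aux=6
item=7: >5, res = 83*2+7 = 173; aux=7
item=4: not >5, res = 173+1 = 174; aux=11
item=6: >5, res = 174*2+6 = 354; aux=12
item=14: >5, res = 354*2+14 = 722; aux=13
res-aux = 722-13 = 709

709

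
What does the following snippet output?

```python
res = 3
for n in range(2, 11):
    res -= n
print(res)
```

-51

n=2: res = 3-2 = 1
n=3: res = 1-3 = -2
n=4: res = (-2)-4 = -6
n=5: res = (-6)-5 = -11
n=6: res = (-11)-6 = -17
n=7: res = (-17)-7 = -24
n=8: res = (-24)-8 = -32
n=9: res = (-32)-9 = -41
n=10: res = (-41)-10 = -51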